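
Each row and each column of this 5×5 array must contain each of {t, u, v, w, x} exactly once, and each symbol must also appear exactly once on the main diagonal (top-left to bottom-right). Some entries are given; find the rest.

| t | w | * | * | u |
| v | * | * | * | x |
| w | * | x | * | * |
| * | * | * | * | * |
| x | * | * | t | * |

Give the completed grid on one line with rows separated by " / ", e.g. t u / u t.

t w v x u / v u t w x / w t x u v / u x w v t / x v u t w

row 1 has {t,u,w}; column 3 has {x} — only v is left for (r1,c3).
row 1 has {t,u,v,w}; column 4 has {t} — only x is left for (r1,c4).
row 2 has {v,x}; column 2 has {w}; the diagonal has {t,x} — only u is left for (r2,c2).
row 2 has {u,v,x}; column 4 has {t,x} — only w is left for (r2,c4).
row 4 is empty so far; column 1 has {t,v,w,x} — only u is left for (r4,c1).
row 4 has {u}; column 4 has {t,w,x}; the diagonal has {t,u,x} — only v is left for (r4,c4).
row 5 has {t,x}; column 2 has {u,w} — only v is left for (r5,c2).
row 5 has {t,v,x}; column 5 has {u,x}; the diagonal has {t,u,v,x} — only w is left for (r5,c5).
row 2 has {u,v,w,x}; column 3 has {v,x} — only t is left for (r2,c3).
row 3 has {w,x}; column 2 has {u,v,w} — only t is left for (r3,c2).
row 3 has {t,w,x}; column 4 has {t,v,w,x} — only u is left for (r3,c4).
row 3 has {t,u,w,x}; column 5 has {u,w,x} — only v is left for (r3,c5).
row 4 has {u,v}; column 2 has {t,u,v,w} — only x is left for (r4,c2).
row 4 has {u,v,x}; column 3 has {t,v,x} — only w is left for (r4,c3).
row 4 has {u,v,w,x}; column 5 has {u,v,w,x} — only t is left for (r4,c5).
row 5 has {t,v,w,x}; column 3 has {t,v,w,x} — only u is left for (r5,c3).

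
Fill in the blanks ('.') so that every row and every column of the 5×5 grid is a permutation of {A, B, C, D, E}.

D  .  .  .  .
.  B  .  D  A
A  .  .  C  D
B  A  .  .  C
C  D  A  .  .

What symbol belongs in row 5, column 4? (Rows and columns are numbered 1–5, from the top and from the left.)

B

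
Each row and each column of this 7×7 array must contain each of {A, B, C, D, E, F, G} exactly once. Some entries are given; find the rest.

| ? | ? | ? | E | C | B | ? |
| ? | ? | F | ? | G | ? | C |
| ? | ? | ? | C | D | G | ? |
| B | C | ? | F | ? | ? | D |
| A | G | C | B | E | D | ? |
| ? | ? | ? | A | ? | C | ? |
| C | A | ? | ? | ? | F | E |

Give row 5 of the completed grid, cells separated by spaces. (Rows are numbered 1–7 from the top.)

A G C B E D F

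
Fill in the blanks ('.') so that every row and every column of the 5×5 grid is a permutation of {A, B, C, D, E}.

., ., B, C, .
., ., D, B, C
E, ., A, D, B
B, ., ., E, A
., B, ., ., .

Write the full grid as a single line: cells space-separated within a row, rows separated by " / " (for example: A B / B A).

D A B C E / A E D B C / E C A D B / B D C E A / C B E A D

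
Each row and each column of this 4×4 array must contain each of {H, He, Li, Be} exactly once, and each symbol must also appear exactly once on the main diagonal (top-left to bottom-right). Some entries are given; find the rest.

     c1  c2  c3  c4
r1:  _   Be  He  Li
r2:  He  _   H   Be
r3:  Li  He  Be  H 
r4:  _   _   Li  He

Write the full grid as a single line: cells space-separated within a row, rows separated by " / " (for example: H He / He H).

(r1,c1): row 1 has {He,Li,Be}; column 1 has {He,Li}; the diagonal has {He,Be}, so it must be H.
(r2,c2): row 2 has {H,He,Be}; column 2 has {He,Be}; the diagonal has {H,He,Be}, so it must be Li.
(r4,c1): row 4 has {He,Li}; column 1 has {H,He,Li}, so it must be Be.
(r4,c2): row 4 has {He,Li,Be}; column 2 has {He,Li,Be}, so it must be H.

H Be He Li / He Li H Be / Li He Be H / Be H Li He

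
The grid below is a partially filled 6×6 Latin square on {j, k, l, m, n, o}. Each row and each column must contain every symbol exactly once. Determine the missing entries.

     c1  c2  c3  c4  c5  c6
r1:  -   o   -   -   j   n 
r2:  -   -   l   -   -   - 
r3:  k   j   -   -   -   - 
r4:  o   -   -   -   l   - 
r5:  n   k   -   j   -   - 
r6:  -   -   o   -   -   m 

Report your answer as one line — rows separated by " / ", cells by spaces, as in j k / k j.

l o k m j n / m n l o k j / k j n l m o / o m j n l k / n k m j o l / j l o k n m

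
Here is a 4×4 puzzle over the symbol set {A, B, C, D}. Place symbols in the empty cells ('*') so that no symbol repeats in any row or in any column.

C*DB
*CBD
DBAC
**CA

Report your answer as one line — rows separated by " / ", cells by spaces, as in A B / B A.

(r1,c2) = A
(r2,c1) = A
(r4,c1) = B
(r4,c2) = D

C A D B / A C B D / D B A C / B D C A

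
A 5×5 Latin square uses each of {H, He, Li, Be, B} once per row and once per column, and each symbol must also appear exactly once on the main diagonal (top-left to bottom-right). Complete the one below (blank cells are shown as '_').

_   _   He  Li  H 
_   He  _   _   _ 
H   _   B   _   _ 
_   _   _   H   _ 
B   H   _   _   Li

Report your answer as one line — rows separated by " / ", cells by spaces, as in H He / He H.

(r1,c1): row 1 has {H,He,Li}; column 1 has {H,B}; the diagonal has {H,He,Li,B}, so it must be Be.
(r1,c2): row 1 has {H,He,Li,Be}; column 2 has {H,He}, so it must be B.
(r2,c1): row 2 has {He}; column 1 has {H,Be,B}, so it must be Li.
(r4,c1): row 4 has {H}; column 1 has {H,Li,Be,B}, so it must be He.
(r5,c3): row 5 has {H,Li,B}; column 3 has {He,B}, so it must be Be.
(r5,c4): row 5 has {H,Li,Be,B}; column 4 has {H,Li}, so it must be He.
(r2,c3): row 2 has {He,Li}; column 3 has {He,Be,B}, so it must be H.
(r3,c4): row 3 has {H,B}; column 4 has {H,He,Li}, so it must be Be.
(r3,c5): row 3 has {H,Be,B}; column 5 has {H,Li}, so it must be He.
(r4,c3): row 4 has {H,He}; column 3 has {H,He,Be,B}, so it must be Li.
(r2,c4): row 2 has {H,He,Li}; column 4 has {H,He,Li,Be}, so it must be B.
(r2,c5): row 2 has {H,He,Li,B}; column 5 has {H,He,Li}, so it must be Be.
(r3,c2): row 3 has {H,He,Be,B}; column 2 has {H,He,B}, so it must be Li.
(r4,c2): row 4 has {H,He,Li}; column 2 has {H,He,Li,B}, so it must be Be.
(r4,c5): row 4 has {H,He,Li,Be}; column 5 has {H,He,Li,Be}, so it must be B.

Be B He Li H / Li He H B Be / H Li B Be He / He Be Li H B / B H Be He Li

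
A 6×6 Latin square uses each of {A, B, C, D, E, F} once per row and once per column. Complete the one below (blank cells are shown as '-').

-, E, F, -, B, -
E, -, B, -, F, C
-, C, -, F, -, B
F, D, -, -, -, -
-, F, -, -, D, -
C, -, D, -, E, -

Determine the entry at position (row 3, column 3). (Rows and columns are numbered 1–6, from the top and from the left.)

E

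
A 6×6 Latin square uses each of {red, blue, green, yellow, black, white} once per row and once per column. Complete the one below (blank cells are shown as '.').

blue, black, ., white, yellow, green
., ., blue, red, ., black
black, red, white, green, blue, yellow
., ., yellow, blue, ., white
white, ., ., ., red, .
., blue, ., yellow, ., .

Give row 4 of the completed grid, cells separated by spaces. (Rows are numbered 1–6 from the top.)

red green yellow blue black white

(r1,c3) = red
(r4,c2) = green
(r4,c5) = black
(r5,c2) = yellow
(r5,c4) = black
(r5,c6) = blue
(r6,c6) = red
(r2,c2) = white
(r2,c5) = green
(r4,c1) = red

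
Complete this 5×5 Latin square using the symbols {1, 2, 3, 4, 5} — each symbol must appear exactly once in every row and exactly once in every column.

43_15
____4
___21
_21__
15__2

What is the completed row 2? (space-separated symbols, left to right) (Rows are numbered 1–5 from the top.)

2 1 3 5 4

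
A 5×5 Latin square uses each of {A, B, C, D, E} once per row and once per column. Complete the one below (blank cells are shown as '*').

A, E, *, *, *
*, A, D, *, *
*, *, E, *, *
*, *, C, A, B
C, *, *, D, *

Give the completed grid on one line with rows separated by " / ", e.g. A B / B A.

A E B C D / B A D E C / D C E B A / E D C A B / C B A D E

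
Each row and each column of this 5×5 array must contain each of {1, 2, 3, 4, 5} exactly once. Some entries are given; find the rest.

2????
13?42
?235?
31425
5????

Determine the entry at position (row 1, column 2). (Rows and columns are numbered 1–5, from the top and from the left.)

Cell (r2,c3): row 2 has {1,2,3,4}; column 3 has {3,4} → 5.
Cell (r3,c1): row 3 has {2,3,5}; column 1 has {1,2,3,5} → 4.
Cell (r3,c5): row 3 has {2,3,4,5}; column 5 has {2,5} → 1.
Cell (r5,c2): row 5 has {5}; column 2 has {1,2,3} → 4.
Cell (r5,c5): row 5 has {4,5}; column 5 has {1,2,5} → 3.
Cell (r1,c2): row 1 has {2}; column 2 has {1,2,3,4} → 5.

5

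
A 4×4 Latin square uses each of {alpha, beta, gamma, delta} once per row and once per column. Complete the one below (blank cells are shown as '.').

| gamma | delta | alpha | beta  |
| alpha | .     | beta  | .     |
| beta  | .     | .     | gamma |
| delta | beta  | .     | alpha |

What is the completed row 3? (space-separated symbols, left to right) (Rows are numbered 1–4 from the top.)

beta alpha delta gamma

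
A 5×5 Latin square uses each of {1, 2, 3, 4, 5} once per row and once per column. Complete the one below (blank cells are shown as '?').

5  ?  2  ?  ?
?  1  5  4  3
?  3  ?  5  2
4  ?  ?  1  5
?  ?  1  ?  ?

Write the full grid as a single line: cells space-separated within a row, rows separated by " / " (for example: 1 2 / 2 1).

(r1,c2): row 1 has {2,5}; column 2 has {1,3}, so it must be 4.
(r1,c4): row 1 has {2,4,5}; column 4 has {1,4,5}, so it must be 3.
(r1,c5): row 1 has {2,3,4,5}; column 5 has {2,3,5}, so it must be 1.
(r2,c1): row 2 has {1,3,4,5}; column 1 has {4,5}, so it must be 2.
(r3,c1): row 3 has {2,3,5}; column 1 has {2,4,5}, so it must be 1.
(r3,c3): row 3 has {1,2,3,5}; column 3 has {1,2,5}, so it must be 4.
(r4,c2): row 4 has {1,4,5}; column 2 has {1,3,4}, so it must be 2.
(r4,c3): row 4 has {1,2,4,5}; column 3 has {1,2,4,5}, so it must be 3.
(r5,c1): row 5 has {1}; column 1 has {1,2,4,5}, so it must be 3.
(r5,c2): row 5 has {1,3}; column 2 has {1,2,3,4}, so it must be 5.
(r5,c4): row 5 has {1,3,5}; column 4 has {1,3,4,5}, so it must be 2.
(r5,c5): row 5 has {1,2,3,5}; column 5 has {1,2,3,5}, so it must be 4.

5 4 2 3 1 / 2 1 5 4 3 / 1 3 4 5 2 / 4 2 3 1 5 / 3 5 1 2 4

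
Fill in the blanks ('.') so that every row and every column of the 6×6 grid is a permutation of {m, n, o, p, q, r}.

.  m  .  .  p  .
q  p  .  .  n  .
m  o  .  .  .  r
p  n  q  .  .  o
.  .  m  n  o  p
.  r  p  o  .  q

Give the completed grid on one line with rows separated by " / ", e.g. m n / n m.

o m r q p n / q p o r n m / m o n p q r / p n q m r o / r q m n o p / n r p o m q

(r1,c6) = n
(r2,c6) = m
(r3,c3) = n
(r3,c5) = q
(r5,c1) = r
(r5,c2) = q
(r6,c1) = n
(r6,c5) = m
(r1,c1) = o
(r1,c3) = r
(r1,c4) = q
(r2,c3) = o
(r2,c4) = r
(r3,c4) = p
(r4,c4) = m
(r4,c5) = r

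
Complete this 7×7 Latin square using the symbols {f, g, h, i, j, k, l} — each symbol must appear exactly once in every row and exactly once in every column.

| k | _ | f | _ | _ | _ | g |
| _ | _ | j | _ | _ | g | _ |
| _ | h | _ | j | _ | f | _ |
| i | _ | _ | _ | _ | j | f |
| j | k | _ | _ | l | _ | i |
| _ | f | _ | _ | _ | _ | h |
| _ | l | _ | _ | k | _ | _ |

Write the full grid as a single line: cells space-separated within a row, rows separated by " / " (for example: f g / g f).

k j f h i l g / h i j k f g l / l h i j g f k / i g k l h j f / j k g f l h i / g f l i j k h / f l h g k i j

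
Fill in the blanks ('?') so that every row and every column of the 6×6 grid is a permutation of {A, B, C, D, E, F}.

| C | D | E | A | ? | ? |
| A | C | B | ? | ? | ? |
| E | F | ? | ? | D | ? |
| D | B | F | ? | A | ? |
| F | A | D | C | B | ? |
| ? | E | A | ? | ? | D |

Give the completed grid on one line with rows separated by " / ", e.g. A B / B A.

C D E A F B / A C B D E F / E F C B D A / D B F E A C / F A D C B E / B E A F C D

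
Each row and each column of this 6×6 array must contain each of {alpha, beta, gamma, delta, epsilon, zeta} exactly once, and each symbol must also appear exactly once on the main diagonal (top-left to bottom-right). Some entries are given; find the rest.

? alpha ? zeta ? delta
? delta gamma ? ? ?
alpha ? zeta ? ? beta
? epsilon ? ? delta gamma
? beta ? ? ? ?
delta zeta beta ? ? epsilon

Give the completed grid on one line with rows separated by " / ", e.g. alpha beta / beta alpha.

gamma alpha epsilon zeta beta delta / beta delta gamma epsilon zeta alpha / alpha gamma zeta delta epsilon beta / zeta epsilon alpha beta delta gamma / epsilon beta delta gamma alpha zeta / delta zeta beta alpha gamma epsilon

Cell (r1,c3): row 1 has {alpha,delta,zeta}; column 3 has {beta,gamma,zeta} → epsilon.
Cell (r3,c2): row 3 has {alpha,beta,zeta}; column 2 has {alpha,beta,delta,epsilon,zeta} → gamma.
Cell (r3,c5): row 3 has {alpha,beta,gamma,zeta}; column 5 has {delta} → epsilon.
Cell (r4,c3): row 4 has {gamma,delta,epsilon}; column 3 has {beta,gamma,epsilon,zeta} → alpha.
Cell (r4,c4): row 4 has {alpha,gamma,delta,epsilon}; column 4 has {zeta}; the diagonal has {delta,epsilon,zeta} → beta.
Cell (r5,c3): row 5 has {beta}; column 3 has {alpha,beta,gamma,epsilon,zeta} → delta.
Cell (r1,c1): row 1 has {alpha,delta,epsilon,zeta}; column 1 has {alpha,delta}; the diagonal has {beta,delta,epsilon,zeta} → gamma.
Cell (r1,c5): row 1 has {alpha,gamma,delta,epsilon,zeta}; column 5 has {delta,epsilon} → beta.
Cell (r3,c4): row 3 has {alpha,beta,gamma,epsilon,zeta}; column 4 has {beta,zeta} → delta.
Cell (r4,c1): row 4 has {alpha,beta,gamma,delta,epsilon}; column 1 has {alpha,gamma,delta} → zeta.
Cell (r5,c1): row 5 has {beta,delta}; column 1 has {alpha,gamma,delta,zeta} → epsilon.
Cell (r5,c5): row 5 has {beta,delta,epsilon}; column 5 has {beta,delta,epsilon}; the diagonal has {beta,gamma,delta,epsilon,zeta} → alpha.
Cell (r5,c6): row 5 has {alpha,beta,delta,epsilon}; column 6 has {beta,gamma,delta,epsilon} → zeta.
Cell (r6,c5): row 6 has {beta,delta,epsilon,zeta}; column 5 has {alpha,beta,delta,epsilon} → gamma.
Cell (r2,c1): row 2 has {gamma,delta}; column 1 has {alpha,gamma,delta,epsilon,zeta} → beta.
Cell (r2,c5): row 2 has {beta,gamma,delta}; column 5 has {alpha,beta,gamma,delta,epsilon} → zeta.
Cell (r2,c6): row 2 has {beta,gamma,delta,zeta}; column 6 has {beta,gamma,delta,epsilon,zeta} → alpha.
Cell (r5,c4): row 5 has {alpha,beta,delta,epsilon,zeta}; column 4 has {beta,delta,zeta} → gamma.
Cell (r6,c4): row 6 has {beta,gamma,delta,epsilon,zeta}; column 4 has {beta,gamma,delta,zeta} → alpha.
Cell (r2,c4): row 2 has {alpha,beta,gamma,delta,zeta}; column 4 has {alpha,beta,gamma,delta,zeta} → epsilon.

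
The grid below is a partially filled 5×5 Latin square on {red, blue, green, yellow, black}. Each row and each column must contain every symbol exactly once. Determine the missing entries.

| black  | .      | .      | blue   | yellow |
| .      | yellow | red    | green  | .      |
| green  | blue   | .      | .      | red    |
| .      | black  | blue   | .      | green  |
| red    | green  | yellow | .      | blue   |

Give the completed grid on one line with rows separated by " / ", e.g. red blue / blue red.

black red green blue yellow / blue yellow red green black / green blue black yellow red / yellow black blue red green / red green yellow black blue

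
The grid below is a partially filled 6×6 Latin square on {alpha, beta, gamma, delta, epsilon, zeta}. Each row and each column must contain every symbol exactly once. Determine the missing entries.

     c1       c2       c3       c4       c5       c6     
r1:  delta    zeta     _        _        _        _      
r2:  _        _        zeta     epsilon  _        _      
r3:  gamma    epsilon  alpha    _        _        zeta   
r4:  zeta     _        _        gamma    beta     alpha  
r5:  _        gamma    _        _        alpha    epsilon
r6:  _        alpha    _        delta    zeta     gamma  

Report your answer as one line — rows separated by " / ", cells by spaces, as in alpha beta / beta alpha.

delta zeta gamma alpha epsilon beta / alpha beta zeta epsilon gamma delta / gamma epsilon alpha beta delta zeta / zeta delta epsilon gamma beta alpha / beta gamma delta zeta alpha epsilon / epsilon alpha beta delta zeta gamma

At row 1, column 6: row 1 has {delta,zeta}; column 6 has {alpha,gamma,epsilon,zeta}; that leaves beta.
At row 2, column 6: row 2 has {epsilon,zeta}; column 6 has {alpha,beta,gamma,epsilon,zeta}; that leaves delta.
At row 3, column 4: row 3 has {alpha,gamma,epsilon,zeta}; column 4 has {gamma,delta,epsilon}; that leaves beta.
At row 3, column 5: row 3 has {alpha,beta,gamma,epsilon,zeta}; column 5 has {alpha,beta,zeta}; that leaves delta.
At row 4, column 2: row 4 has {alpha,beta,gamma,zeta}; column 2 has {alpha,gamma,epsilon,zeta}; that leaves delta.
At row 4, column 3: row 4 has {alpha,beta,gamma,delta,zeta}; column 3 has {alpha,zeta}; that leaves epsilon.
At row 5, column 1: row 5 has {alpha,gamma,epsilon}; column 1 has {gamma,delta,zeta}; that leaves beta.
At row 5, column 3: row 5 has {alpha,beta,gamma,epsilon}; column 3 has {alpha,epsilon,zeta}; that leaves delta.
At row 5, column 4: row 5 has {alpha,beta,gamma,delta,epsilon}; column 4 has {beta,gamma,delta,epsilon}; that leaves zeta.
At row 6, column 1: row 6 has {alpha,gamma,delta,zeta}; column 1 has {beta,gamma,delta,zeta}; that leaves epsilon.
At row 6, column 3: row 6 has {alpha,gamma,delta,epsilon,zeta}; column 3 has {alpha,delta,epsilon,zeta}; that leaves beta.
At row 1, column 3: row 1 has {beta,delta,zeta}; column 3 has {alpha,beta,delta,epsilon,zeta}; that leaves gamma.
At row 1, column 4: row 1 has {beta,gamma,delta,zeta}; column 4 has {beta,gamma,delta,epsilon,zeta}; that leaves alpha.
At row 1, column 5: row 1 has {alpha,beta,gamma,delta,zeta}; column 5 has {alpha,beta,delta,zeta}; that leaves epsilon.
At row 2, column 1: row 2 has {delta,epsilon,zeta}; column 1 has {beta,gamma,delta,epsilon,zeta}; that leaves alpha.
At row 2, column 2: row 2 has {alpha,delta,epsilon,zeta}; column 2 has {alpha,gamma,delta,epsilon,zeta}; that leaves beta.
At row 2, column 5: row 2 has {alpha,beta,delta,epsilon,zeta}; column 5 has {alpha,beta,delta,epsilon,zeta}; that leaves gamma.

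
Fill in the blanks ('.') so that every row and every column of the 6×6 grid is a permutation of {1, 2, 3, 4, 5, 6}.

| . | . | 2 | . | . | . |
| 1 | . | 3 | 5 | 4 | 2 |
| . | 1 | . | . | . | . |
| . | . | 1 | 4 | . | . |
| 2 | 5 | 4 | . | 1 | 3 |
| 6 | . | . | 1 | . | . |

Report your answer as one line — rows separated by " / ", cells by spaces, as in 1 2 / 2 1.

Cell (r2,c2): row 2 has {1,2,3,4,5}; column 2 has {1,5} → 6.
Cell (r5,c4): row 5 has {1,2,3,4,5}; column 4 has {1,4,5} → 6.
Cell (r6,c3): row 6 has {1,6}; column 3 has {1,2,3,4} → 5.
Cell (r6,c6): row 6 has {1,5,6}; column 6 has {2,3} → 4.
Cell (r1,c4): row 1 has {2}; column 4 has {1,4,5,6} → 3.
Cell (r3,c3): row 3 has {1}; column 3 has {1,2,3,4,5} → 6.
Cell (r3,c4): row 3 has {1,6}; column 4 has {1,3,4,5,6} → 2.
Cell (r3,c6): row 3 has {1,2,6}; column 6 has {2,3,4} → 5.
Cell (r4,c6): row 4 has {1,4}; column 6 has {2,3,4,5} → 6.
Cell (r1,c2): row 1 has {2,3}; column 2 has {1,5,6} → 4.
Cell (r1,c6): row 1 has {2,3,4}; column 6 has {2,3,4,5,6} → 1.
Cell (r3,c5): row 3 has {1,2,5,6}; column 5 has {1,4} → 3.
Cell (r6,c5): row 6 has {1,4,5,6}; column 5 has {1,3,4} → 2.
Cell (r1,c1): row 1 has {1,2,3,4}; column 1 has {1,2,6} → 5.
Cell (r1,c5): row 1 has {1,2,3,4,5}; column 5 has {1,2,3,4} → 6.
Cell (r3,c1): row 3 has {1,2,3,5,6}; column 1 has {1,2,5,6} → 4.
Cell (r4,c1): row 4 has {1,4,6}; column 1 has {1,2,4,5,6} → 3.
Cell (r4,c2): row 4 has {1,3,4,6}; column 2 has {1,4,5,6} → 2.
Cell (r4,c5): row 4 has {1,2,3,4,6}; column 5 has {1,2,3,4,6} → 5.
Cell (r6,c2): row 6 has {1,2,4,5,6}; column 2 has {1,2,4,5,6} → 3.

5 4 2 3 6 1 / 1 6 3 5 4 2 / 4 1 6 2 3 5 / 3 2 1 4 5 6 / 2 5 4 6 1 3 / 6 3 5 1 2 4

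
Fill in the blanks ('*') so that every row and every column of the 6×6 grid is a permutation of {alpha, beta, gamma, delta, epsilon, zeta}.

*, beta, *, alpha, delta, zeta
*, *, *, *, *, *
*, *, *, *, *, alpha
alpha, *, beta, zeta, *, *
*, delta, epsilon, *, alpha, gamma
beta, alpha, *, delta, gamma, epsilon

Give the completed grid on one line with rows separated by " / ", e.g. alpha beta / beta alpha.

epsilon beta gamma alpha delta zeta / delta epsilon alpha gamma zeta beta / gamma zeta delta epsilon beta alpha / alpha gamma beta zeta epsilon delta / zeta delta epsilon beta alpha gamma / beta alpha zeta delta gamma epsilon

At row 1, column 3: row 1 has {alpha,beta,delta,zeta}; column 3 has {beta,epsilon}; that leaves gamma.
At row 4, column 5: row 4 has {alpha,beta,zeta}; column 5 has {alpha,gamma,delta}; that leaves epsilon.
At row 4, column 6: row 4 has {alpha,beta,epsilon,zeta}; column 6 has {alpha,gamma,epsilon,zeta}; that leaves delta.
At row 5, column 1: row 5 has {alpha,gamma,delta,epsilon}; column 1 has {alpha,beta}; that leaves zeta.
At row 5, column 4: row 5 has {alpha,gamma,delta,epsilon,zeta}; column 4 has {alpha,delta,zeta}; that leaves beta.
At row 6, column 3: row 6 has {alpha,beta,gamma,delta,epsilon}; column 3 has {beta,gamma,epsilon}; that leaves zeta.
At row 1, column 1: row 1 has {alpha,beta,gamma,delta,zeta}; column 1 has {alpha,beta,zeta}; that leaves epsilon.
At row 2, column 6: row 2 is empty so far; column 6 has {alpha,gamma,delta,epsilon,zeta}; that leaves beta.
At row 3, column 3: row 3 has {alpha}; column 3 has {beta,gamma,epsilon,zeta}; that leaves delta.
At row 4, column 2: row 4 has {alpha,beta,delta,epsilon,zeta}; column 2 has {alpha,beta,delta}; that leaves gamma.
At row 2, column 3: row 2 has {beta}; column 3 has {beta,gamma,delta,epsilon,zeta}; that leaves alpha.
At row 2, column 5: row 2 has {alpha,beta}; column 5 has {alpha,gamma,delta,epsilon}; that leaves zeta.
At row 3, column 1: row 3 has {alpha,delta}; column 1 has {alpha,beta,epsilon,zeta}; that leaves gamma.
At row 3, column 4: row 3 has {alpha,gamma,delta}; column 4 has {alpha,beta,delta,zeta}; that leaves epsilon.
At row 3, column 5: row 3 has {alpha,gamma,delta,epsilon}; column 5 has {alpha,gamma,delta,epsilon,zeta}; that leaves beta.
At row 2, column 1: row 2 has {alpha,beta,zeta}; column 1 has {alpha,beta,gamma,epsilon,zeta}; that leaves delta.
At row 2, column 2: row 2 has {alpha,beta,delta,zeta}; column 2 has {alpha,beta,gamma,delta}; that leaves epsilon.
At row 2, column 4: row 2 has {alpha,beta,delta,epsilon,zeta}; column 4 has {alpha,beta,delta,epsilon,zeta}; that leaves gamma.
At row 3, column 2: row 3 has {alpha,beta,gamma,delta,epsilon}; column 2 has {alpha,beta,gamma,delta,epsilon}; that leaves zeta.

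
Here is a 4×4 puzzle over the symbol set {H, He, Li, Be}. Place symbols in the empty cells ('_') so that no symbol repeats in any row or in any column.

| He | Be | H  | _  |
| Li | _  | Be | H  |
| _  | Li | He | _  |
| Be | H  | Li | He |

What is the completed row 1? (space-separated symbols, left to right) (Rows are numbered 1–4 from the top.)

He Be H Li

At row 1, column 4: row 1 has {H,He,Be}; column 4 has {H,He}; that leaves Li.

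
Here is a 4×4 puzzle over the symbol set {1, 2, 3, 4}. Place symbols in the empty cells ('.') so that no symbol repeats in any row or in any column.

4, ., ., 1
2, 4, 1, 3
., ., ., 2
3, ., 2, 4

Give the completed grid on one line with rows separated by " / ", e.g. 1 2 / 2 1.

4 2 3 1 / 2 4 1 3 / 1 3 4 2 / 3 1 2 4

row 1 has {1,4}; column 3 has {1,2} — only 3 is left for (r1,c3).
row 3 has {2}; column 1 has {2,3,4} — only 1 is left for (r3,c1).
row 3 has {1,2}; column 2 has {4} — only 3 is left for (r3,c2).
row 3 has {1,2,3}; column 3 has {1,2,3} — only 4 is left for (r3,c3).
row 4 has {2,3,4}; column 2 has {3,4} — only 1 is left for (r4,c2).
row 1 has {1,3,4}; column 2 has {1,3,4} — only 2 is left for (r1,c2).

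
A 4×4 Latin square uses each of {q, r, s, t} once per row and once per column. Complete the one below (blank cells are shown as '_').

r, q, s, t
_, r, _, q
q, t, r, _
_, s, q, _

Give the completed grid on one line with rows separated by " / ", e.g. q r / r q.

r q s t / s r t q / q t r s / t s q r

row 2 has {q,r}; column 3 has {q,r,s} — only t is left for (r2,c3).
row 3 has {q,r,t}; column 4 has {q,t} — only s is left for (r3,c4).
row 4 has {q,s}; column 1 has {q,r} — only t is left for (r4,c1).
row 4 has {q,s,t}; column 4 has {q,s,t} — only r is left for (r4,c4).
row 2 has {q,r,t}; column 1 has {q,r,t} — only s is left for (r2,c1).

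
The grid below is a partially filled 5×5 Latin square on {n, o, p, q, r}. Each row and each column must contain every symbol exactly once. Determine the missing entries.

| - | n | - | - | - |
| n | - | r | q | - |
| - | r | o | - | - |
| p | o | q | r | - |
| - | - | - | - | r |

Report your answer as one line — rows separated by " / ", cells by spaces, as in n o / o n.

(r1,c3) = p
(r1,c4) = o
(r1,c5) = q
(r2,c2) = p
(r2,c5) = o
(r3,c1) = q
(r4,c5) = n
(r5,c1) = o
(r5,c2) = q
(r5,c3) = n
(r5,c4) = p
(r1,c1) = r
(r3,c4) = n
(r3,c5) = p

r n p o q / n p r q o / q r o n p / p o q r n / o q n p r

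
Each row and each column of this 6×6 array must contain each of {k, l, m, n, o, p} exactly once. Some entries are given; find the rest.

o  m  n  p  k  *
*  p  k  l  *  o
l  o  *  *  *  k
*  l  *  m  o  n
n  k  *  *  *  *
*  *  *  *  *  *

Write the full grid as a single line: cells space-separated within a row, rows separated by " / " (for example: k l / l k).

o m n p k l / m p k l n o / l o m n p k / k l p m o n / n k l o m p / p n o k l m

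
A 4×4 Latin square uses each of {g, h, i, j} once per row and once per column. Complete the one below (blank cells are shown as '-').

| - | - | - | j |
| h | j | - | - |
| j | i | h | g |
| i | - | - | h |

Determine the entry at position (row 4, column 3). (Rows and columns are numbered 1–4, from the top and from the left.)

j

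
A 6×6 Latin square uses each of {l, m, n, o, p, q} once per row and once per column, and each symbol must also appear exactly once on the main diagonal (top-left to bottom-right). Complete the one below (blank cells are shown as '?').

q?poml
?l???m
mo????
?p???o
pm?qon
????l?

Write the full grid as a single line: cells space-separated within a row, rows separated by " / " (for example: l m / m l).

q n p o m l / n l o p q m / m o n l p q / l p q m n o / p m l q o n / o q m n l p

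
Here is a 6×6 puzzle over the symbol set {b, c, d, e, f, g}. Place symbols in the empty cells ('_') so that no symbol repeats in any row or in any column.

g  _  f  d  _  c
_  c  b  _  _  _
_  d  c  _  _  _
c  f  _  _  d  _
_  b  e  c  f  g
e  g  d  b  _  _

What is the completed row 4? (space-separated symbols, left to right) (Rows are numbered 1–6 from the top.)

c f g e d b

(r1,c2) = e
(r1,c5) = b
(r4,c3) = g
(r4,c4) = e
(r4,c6) = b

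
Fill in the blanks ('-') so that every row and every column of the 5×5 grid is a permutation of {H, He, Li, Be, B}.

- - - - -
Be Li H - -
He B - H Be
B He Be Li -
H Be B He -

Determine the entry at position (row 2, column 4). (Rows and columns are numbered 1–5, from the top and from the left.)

B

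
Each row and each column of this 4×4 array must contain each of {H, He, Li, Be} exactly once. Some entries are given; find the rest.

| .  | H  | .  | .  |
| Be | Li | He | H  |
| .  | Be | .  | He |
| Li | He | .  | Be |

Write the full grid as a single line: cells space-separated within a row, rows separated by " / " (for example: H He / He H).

He H Be Li / Be Li He H / H Be Li He / Li He H Be

(r1,c1): row 1 has {H}; column 1 has {Li,Be}, so it must be He.
(r1,c4): row 1 has {H,He}; column 4 has {H,He,Be}, so it must be Li.
(r3,c1): row 3 has {He,Be}; column 1 has {He,Li,Be}, so it must be H.
(r3,c3): row 3 has {H,He,Be}; column 3 has {He}, so it must be Li.
(r4,c3): row 4 has {He,Li,Be}; column 3 has {He,Li}, so it must be H.
(r1,c3): row 1 has {H,He,Li}; column 3 has {H,He,Li}, so it must be Be.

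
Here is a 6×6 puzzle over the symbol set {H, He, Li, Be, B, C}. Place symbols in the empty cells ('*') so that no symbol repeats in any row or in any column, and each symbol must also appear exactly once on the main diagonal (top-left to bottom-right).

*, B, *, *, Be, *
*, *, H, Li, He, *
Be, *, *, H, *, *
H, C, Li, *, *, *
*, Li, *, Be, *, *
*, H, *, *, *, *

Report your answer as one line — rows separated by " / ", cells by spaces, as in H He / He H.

Li B He C Be H / C Be H Li He B / Be He B H C Li / H C Li He B Be / B Li C Be H He / He H Be B Li C

Cell (r2,c2): row 2 has {H,He,Li}; column 2 has {H,Li,B,C}; the diagonal is empty so far → Be.
Cell (r3,c2): row 3 has {H,Be}; column 2 has {H,Li,Be,B,C} → He.
Cell (r4,c5): row 4 has {H,Li,C}; column 5 has {He,Be} → B.
Cell (r4,c4): row 4 has {H,Li,B,C}; column 4 has {H,Li,Be}; the diagonal has {Be} → He.
Cell (r4,c6): row 4 has {H,He,Li,B,C}; column 6 is empty so far → Be.
Cell (r1,c4): row 1 has {Be,B}; column 4 has {H,He,Li,Be} → C.
Cell (r6,c4): row 6 has {H}; column 4 has {H,He,Li,Be,C} → B.
Cell (r1,c1): row 1 has {Be,B,C}; column 1 has {H,Be}; the diagonal has {He,Be} → Li.
Cell (r1,c3): row 1 has {Li,Be,B,C}; column 3 has {H,Li} → He.
Cell (r1,c6): row 1 has {He,Li,Be,B,C}; column 6 has {Be} → H.
Cell (r6,c6): row 6 has {H,B}; column 6 has {H,Be}; the diagonal has {He,Li,Be} → C.
Cell (r2,c6): row 2 has {H,He,Li,Be}; column 6 has {H,Be,C} → B.
Cell (r3,c3): row 3 has {H,He,Be}; column 3 has {H,He,Li}; the diagonal has {He,Li,Be,C} → B.
Cell (r3,c6): row 3 has {H,He,Be,B}; column 6 has {H,Be,B,C} → Li.
Cell (r5,c3): row 5 has {Li,Be}; column 3 has {H,He,Li,B} → C.
Cell (r5,c5): row 5 has {Li,Be,C}; column 5 has {He,Be,B}; the diagonal has {He,Li,Be,B,C} → H.
Cell (r5,c6): row 5 has {H,Li,Be,C}; column 6 has {H,Li,Be,B,C} → He.
Cell (r6,c1): row 6 has {H,B,C}; column 1 has {H,Li,Be} → He.
Cell (r6,c3): row 6 has {H,He,B,C}; column 3 has {H,He,Li,B,C} → Be.
Cell (r6,c5): row 6 has {H,He,Be,B,C}; column 5 has {H,He,Be,B} → Li.
Cell (r2,c1): row 2 has {H,He,Li,Be,B}; column 1 has {H,He,Li,Be} → C.
Cell (r3,c5): row 3 has {H,He,Li,Be,B}; column 5 has {H,He,Li,Be,B} → C.
Cell (r5,c1): row 5 has {H,He,Li,Be,C}; column 1 has {H,He,Li,Be,C} → B.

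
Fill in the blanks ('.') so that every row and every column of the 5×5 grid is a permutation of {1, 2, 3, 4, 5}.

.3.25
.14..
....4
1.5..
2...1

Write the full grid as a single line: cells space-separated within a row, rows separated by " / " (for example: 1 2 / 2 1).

4 3 1 2 5 / 5 1 4 3 2 / 3 5 2 1 4 / 1 2 5 4 3 / 2 4 3 5 1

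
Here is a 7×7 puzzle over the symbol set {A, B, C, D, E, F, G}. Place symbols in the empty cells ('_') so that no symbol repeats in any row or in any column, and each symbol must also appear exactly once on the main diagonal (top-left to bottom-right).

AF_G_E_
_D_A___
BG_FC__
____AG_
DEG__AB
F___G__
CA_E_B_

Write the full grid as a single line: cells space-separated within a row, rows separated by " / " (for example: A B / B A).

Cell (r3,c3): row 3 has {B,C,F,G}; column 3 has {G}; the diagonal has {A,D} → E.
Cell (r3,c6): row 3 has {B,C,E,F,G}; column 6 has {A,B,E,G} → D.
Cell (r3,c7): row 3 has {B,C,D,E,F,G}; column 7 has {B} → A.
Cell (r4,c1): row 4 has {A,G}; column 1 has {A,B,C,D,F} → E.
Cell (r5,c4): row 5 has {A,B,D,E,G}; column 4 has {A,E,F,G} → C.
Cell (r5,c5): row 5 has {A,B,C,D,E,G}; column 5 has {A,C,G}; the diagonal has {A,D,E} → F.
Cell (r6,c6): row 6 has {F,G}; column 6 has {A,B,D,E,G}; the diagonal has {A,D,E,F} → C.
Cell (r7,c5): row 7 has {A,B,C,E}; column 5 has {A,C,F,G} → D.
Cell (r7,c7): row 7 has {A,B,C,D,E}; column 7 has {A,B}; the diagonal has {A,C,D,E,F} → G.
Cell (r1,c5): row 1 has {A,E,F,G}; column 5 has {A,C,D,F,G} → B.
Cell (r2,c1): row 2 has {A,D}; column 1 has {A,B,C,D,E,F} → G.
Cell (r2,c5): row 2 has {A,D,G}; column 5 has {A,B,C,D,F,G} → E.
Cell (r2,c6): row 2 has {A,D,E,G}; column 6 has {A,B,C,D,E,G} → F.
Cell (r2,c7): row 2 has {A,D,E,F,G}; column 7 has {A,B,G} → C.
Cell (r4,c4): row 4 has {A,E,G}; column 4 has {A,C,E,F,G}; the diagonal has {A,C,D,E,F,G} → B.
Cell (r6,c2): row 6 has {C,F,G}; column 2 has {A,D,E,F,G} → B.
Cell (r6,c4): row 6 has {B,C,F,G}; column 4 has {A,B,C,E,F,G} → D.
Cell (r6,c7): row 6 has {B,C,D,F,G}; column 7 has {A,B,C,G} → E.
Cell (r7,c3): row 7 has {A,B,C,D,E,G}; column 3 has {E,G} → F.
Cell (r1,c7): row 1 has {A,B,E,F,G}; column 7 has {A,B,C,E,G} → D.
Cell (r2,c3): row 2 has {A,C,D,E,F,G}; column 3 has {E,F,G} → B.
Cell (r4,c2): row 4 has {A,B,E,G}; column 2 has {A,B,D,E,F,G} → C.
Cell (r4,c3): row 4 has {A,B,C,E,G}; column 3 has {B,E,F,G} → D.
Cell (r4,c7): row 4 has {A,B,C,D,E,G}; column 7 has {A,B,C,D,E,G} → F.
Cell (r6,c3): row 6 has {B,C,D,E,F,G}; column 3 has {B,D,E,F,G} → A.
Cell (r1,c3): row 1 has {A,B,D,E,F,G}; column 3 has {A,B,D,E,F,G} → C.

A F C G B E D / G D B A E F C / B G E F C D A / E C D B A G F / D E G C F A B / F B A D G C E / C A F E D B G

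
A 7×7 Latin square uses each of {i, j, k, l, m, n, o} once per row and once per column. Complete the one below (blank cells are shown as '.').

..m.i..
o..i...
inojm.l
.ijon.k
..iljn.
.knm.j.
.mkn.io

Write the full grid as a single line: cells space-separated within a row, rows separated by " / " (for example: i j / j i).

n l m k i o j / o j l i k m n / i n o j m k l / m i j o n l k / k o i l j n m / l k n m o j i / j m k n l i o

(r1,c4) = k
(r2,c3) = l
(r2,c5) = k
(r2,c6) = m
(r3,c6) = k
(r4,c6) = l
(r5,c2) = o
(r5,c7) = m
(r6,c1) = l
(r6,c5) = o
(r6,c7) = i
(r7,c1) = j
(r7,c5) = l
(r1,c1) = n
(r1,c6) = o
(r1,c7) = j
(r2,c2) = j
(r2,c7) = n
(r4,c1) = m
(r5,c1) = k
(r1,c2) = l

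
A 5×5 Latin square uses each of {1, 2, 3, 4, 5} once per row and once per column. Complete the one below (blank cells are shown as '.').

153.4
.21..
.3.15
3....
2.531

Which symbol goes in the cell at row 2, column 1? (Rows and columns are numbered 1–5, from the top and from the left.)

5

Cell (r1,c4): row 1 has {1,3,4,5}; column 4 has {1,3} → 2.
Cell (r2,c5): row 2 has {1,2}; column 5 has {1,4,5} → 3.
Cell (r3,c1): row 3 has {1,3,5}; column 1 has {1,2,3} → 4.
Cell (r3,c3): row 3 has {1,3,4,5}; column 3 has {1,3,5} → 2.
Cell (r4,c3): row 4 has {3}; column 3 has {1,2,3,5} → 4.
Cell (r4,c4): row 4 has {3,4}; column 4 has {1,2,3} → 5.
Cell (r4,c5): row 4 has {3,4,5}; column 5 has {1,3,4,5} → 2.
Cell (r5,c2): row 5 has {1,2,3,5}; column 2 has {2,3,5} → 4.
Cell (r2,c1): row 2 has {1,2,3}; column 1 has {1,2,3,4} → 5.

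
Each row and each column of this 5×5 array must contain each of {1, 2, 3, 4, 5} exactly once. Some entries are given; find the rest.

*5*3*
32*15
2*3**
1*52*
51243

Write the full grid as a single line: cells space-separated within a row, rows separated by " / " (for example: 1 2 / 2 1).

4 5 1 3 2 / 3 2 4 1 5 / 2 4 3 5 1 / 1 3 5 2 4 / 5 1 2 4 3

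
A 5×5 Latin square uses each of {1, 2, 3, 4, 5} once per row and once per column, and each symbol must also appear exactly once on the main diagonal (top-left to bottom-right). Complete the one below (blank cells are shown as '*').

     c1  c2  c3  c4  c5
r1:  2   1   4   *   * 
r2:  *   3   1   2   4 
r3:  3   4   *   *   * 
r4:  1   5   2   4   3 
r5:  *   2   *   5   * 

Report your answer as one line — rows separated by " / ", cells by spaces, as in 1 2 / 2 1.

At row 1, column 4: row 1 has {1,2,4}; column 4 has {2,4,5}; that leaves 3.
At row 1, column 5: row 1 has {1,2,3,4}; column 5 has {3,4}; that leaves 5.
At row 2, column 1: row 2 has {1,2,3,4}; column 1 has {1,2,3}; that leaves 5.
At row 3, column 3: row 3 has {3,4}; column 3 has {1,2,4}; the diagonal has {2,3,4}; that leaves 5.
At row 3, column 4: row 3 has {3,4,5}; column 4 has {2,3,4,5}; that leaves 1.
At row 3, column 5: row 3 has {1,3,4,5}; column 5 has {3,4,5}; that leaves 2.
At row 5, column 1: row 5 has {2,5}; column 1 has {1,2,3,5}; that leaves 4.
At row 5, column 3: row 5 has {2,4,5}; column 3 has {1,2,4,5}; that leaves 3.
At row 5, column 5: row 5 has {2,3,4,5}; column 5 has {2,3,4,5}; the diagonal has {2,3,4,5}; that leaves 1.

2 1 4 3 5 / 5 3 1 2 4 / 3 4 5 1 2 / 1 5 2 4 3 / 4 2 3 5 1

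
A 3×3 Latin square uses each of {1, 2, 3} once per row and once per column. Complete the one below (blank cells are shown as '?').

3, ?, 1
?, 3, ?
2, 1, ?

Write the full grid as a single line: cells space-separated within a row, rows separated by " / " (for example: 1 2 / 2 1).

3 2 1 / 1 3 2 / 2 1 3

(r1,c2) = 2
(r2,c1) = 1
(r2,c3) = 2
(r3,c3) = 3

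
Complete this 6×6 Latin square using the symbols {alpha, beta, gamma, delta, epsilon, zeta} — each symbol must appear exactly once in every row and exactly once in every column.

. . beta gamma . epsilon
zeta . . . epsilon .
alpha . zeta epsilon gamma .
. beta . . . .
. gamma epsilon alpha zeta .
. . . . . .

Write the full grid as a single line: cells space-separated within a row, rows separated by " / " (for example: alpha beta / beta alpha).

row 1 has {beta,gamma,epsilon}; column 1 has {alpha,zeta} — only delta is left for (r1,c1).
row 1 has {beta,gamma,delta,epsilon}; column 5 has {gamma,epsilon,zeta} — only alpha is left for (r1,c5).
row 3 has {alpha,gamma,epsilon,zeta}; column 2 has {beta,gamma} — only delta is left for (r3,c2).
row 3 has {alpha,gamma,delta,epsilon,zeta}; column 6 has {epsilon} — only beta is left for (r3,c6).
row 4 has {beta}; column 5 has {alpha,gamma,epsilon,zeta} — only delta is left for (r4,c5).
row 5 has {alpha,gamma,epsilon,zeta}; column 1 has {alpha,delta,zeta} — only beta is left for (r5,c1).
row 5 has {alpha,beta,gamma,epsilon,zeta}; column 6 has {beta,epsilon} — only delta is left for (r5,c6).
row 6 is empty so far; column 5 has {alpha,gamma,delta,epsilon,zeta} — only beta is left for (r6,c5).
row 1 has {alpha,beta,gamma,delta,epsilon}; column 2 has {beta,gamma,delta} — only zeta is left for (r1,c2).
row 2 has {epsilon,zeta}; column 2 has {beta,gamma,delta,zeta} — only alpha is left for (r2,c2).
row 2 has {alpha,epsilon,zeta}; column 6 has {beta,delta,epsilon} — only gamma is left for (r2,c6).
row 4 has {beta,delta}; column 4 has {alpha,gamma,epsilon} — only zeta is left for (r4,c4).
row 4 has {beta,delta,zeta}; column 6 has {beta,gamma,delta,epsilon} — only alpha is left for (r4,c6).
row 6 has {beta}; column 2 has {alpha,beta,gamma,delta,zeta} — only epsilon is left for (r6,c2).
row 6 has {beta,epsilon}; column 4 has {alpha,gamma,epsilon,zeta} — only delta is left for (r6,c4).
row 6 has {beta,delta,epsilon}; column 6 has {alpha,beta,gamma,delta,epsilon} — only zeta is left for (r6,c6).
row 2 has {alpha,gamma,epsilon,zeta}; column 3 has {beta,epsilon,zeta} — only delta is left for (r2,c3).
row 2 has {alpha,gamma,delta,epsilon,zeta}; column 4 has {alpha,gamma,delta,epsilon,zeta} — only beta is left for (r2,c4).
row 4 has {alpha,beta,delta,zeta}; column 3 has {beta,delta,epsilon,zeta} — only gamma is left for (r4,c3).
row 6 has {beta,delta,epsilon,zeta}; column 1 has {alpha,beta,delta,zeta} — only gamma is left for (r6,c1).
row 6 has {beta,gamma,delta,epsilon,zeta}; column 3 has {beta,gamma,delta,epsilon,zeta} — only alpha is left for (r6,c3).
row 4 has {alpha,beta,gamma,delta,zeta}; column 1 has {alpha,beta,gamma,delta,zeta} — only epsilon is left for (r4,c1).

delta zeta beta gamma alpha epsilon / zeta alpha delta beta epsilon gamma / alpha delta zeta epsilon gamma beta / epsilon beta gamma zeta delta alpha / beta gamma epsilon alpha zeta delta / gamma epsilon alpha delta beta zeta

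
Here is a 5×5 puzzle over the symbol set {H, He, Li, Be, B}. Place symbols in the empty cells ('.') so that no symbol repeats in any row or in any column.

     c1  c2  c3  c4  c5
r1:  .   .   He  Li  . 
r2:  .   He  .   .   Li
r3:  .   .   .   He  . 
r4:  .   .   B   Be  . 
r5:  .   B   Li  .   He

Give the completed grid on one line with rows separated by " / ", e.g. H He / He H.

row 4 has {Be,B}; column 5 has {He,Li} — only H is left for (r4,c5).
row 5 has {He,Li,B}; column 4 has {He,Li,Be} — only H is left for (r5,c4).
row 2 has {He,Li}; column 4 has {H,He,Li,Be} — only B is left for (r2,c4).
row 4 has {H,Be,B}; column 2 has {He,B} — only Li is left for (r4,c2).
row 5 has {H,He,Li,B}; column 1 is empty so far — only Be is left for (r5,c1).
row 2 has {He,Li,B}; column 1 has {Be} — only H is left for (r2,c1).
row 2 has {H,He,Li,B}; column 3 has {He,Li,B} — only Be is left for (r2,c3).
row 3 has {He}; column 3 has {He,Li,Be,B} — only H is left for (r3,c3).
row 4 has {H,Li,Be,B}; column 1 has {H,Be} — only He is left for (r4,c1).
row 1 has {He,Li}; column 1 has {H,He,Be} — only B is left for (r1,c1).
row 1 has {He,Li,B}; column 5 has {H,He,Li} — only Be is left for (r1,c5).
row 3 has {H,He}; column 1 has {H,He,Be,B} — only Li is left for (r3,c1).
row 3 has {H,He,Li}; column 2 has {He,Li,B} — only Be is left for (r3,c2).
row 3 has {H,He,Li,Be}; column 5 has {H,He,Li,Be} — only B is left for (r3,c5).
row 1 has {He,Li,Be,B}; column 2 has {He,Li,Be,B} — only H is left for (r1,c2).

B H He Li Be / H He Be B Li / Li Be H He B / He Li B Be H / Be B Li H He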